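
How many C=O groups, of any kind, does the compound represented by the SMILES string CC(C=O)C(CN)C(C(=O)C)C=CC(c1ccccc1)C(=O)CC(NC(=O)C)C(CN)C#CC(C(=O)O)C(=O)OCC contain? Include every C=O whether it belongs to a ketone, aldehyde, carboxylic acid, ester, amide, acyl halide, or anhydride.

6

CH(CHO): aldehyde, 1 C=O (running total 1).
CH(COCH3): ketone, 1 C=O (running total 2).
CO: ketone, 1 C=O (running total 3).
CH(NHCOCH3): amide, 1 C=O (running total 4).
CH(COOH): carboxylic acid, 1 C=O (running total 5).
COOCH2CH3: ester, 1 C=O (running total 6).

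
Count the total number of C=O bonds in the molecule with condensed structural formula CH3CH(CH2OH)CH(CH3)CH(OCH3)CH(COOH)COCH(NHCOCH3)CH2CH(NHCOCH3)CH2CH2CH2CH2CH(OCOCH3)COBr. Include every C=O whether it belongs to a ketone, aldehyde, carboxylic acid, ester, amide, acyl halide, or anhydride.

CH(COOH): carboxylic acid, 1 C=O (running total 1).
CO: ketone, 1 C=O (running total 2).
CH(NHCOCH3): amide, 1 C=O (running total 3).
CH(NHCOCH3): amide, 1 C=O (running total 4).
CH(OCOCH3): ester, 1 C=O (running total 5).
COBr: acyl halide, 1 C=O (running total 6).

6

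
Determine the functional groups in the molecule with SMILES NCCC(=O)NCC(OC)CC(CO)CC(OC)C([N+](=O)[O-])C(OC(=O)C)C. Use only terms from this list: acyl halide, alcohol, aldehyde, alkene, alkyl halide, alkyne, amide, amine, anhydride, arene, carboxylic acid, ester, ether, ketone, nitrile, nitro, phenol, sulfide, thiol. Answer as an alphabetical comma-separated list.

Taking each segment in turn:
  H2NCH2: –NH2 on an sp³ carbon with no adjacent C=O → amine.
  CH2CONHCH2: –C(=O)–N– linkage → amide (the N is not an amine).
  CH(OCH3): pendant –OCH3: C–O–C with sp³ C, no adjacent C=O → ether.
  CH(CH2OH): pendant –CH2OH on an sp³ backbone C → alcohol.
  CH(OCH3): pendant –OCH3: C–O–C with sp³ C, no adjacent C=O → ether.
  CH(NO2): –NO2 on an sp³ carbon → nitro (the N=O is not a carbonyl).
  CH(OCOCH3): pendant –OC(=O)CH3: an acyloxy group → ester.

alcohol, amide, amine, ester, ether, nitro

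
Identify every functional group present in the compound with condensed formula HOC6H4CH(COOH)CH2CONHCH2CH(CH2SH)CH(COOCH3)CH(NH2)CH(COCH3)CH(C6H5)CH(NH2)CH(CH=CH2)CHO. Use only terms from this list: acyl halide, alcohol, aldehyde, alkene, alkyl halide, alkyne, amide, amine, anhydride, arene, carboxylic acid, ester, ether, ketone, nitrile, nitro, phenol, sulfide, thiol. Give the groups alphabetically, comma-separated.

–OH attached directly to an aromatic ring → phenol (not alcohol); the ring itself is an arene.
pendant –COOH: carbonyl C bonded to C and –OH → carboxylic acid.
–C(=O)–N– linkage → amide (the N is not an amine).
pendant –CH2SH → thiol.
pendant –COOCH3: carbonyl C bonded to C and –OCH3 → ester.
–NH2 on an sp³ carbon with no adjacent C=O → amine.
pendant –COCH3: carbonyl C bonded to two carbons → ketone.
pendant –C6H5: benzene ring → arene.
–NH2 on an sp³ carbon with no adjacent C=O → amine.
pendant –CH=CH2: C=C double bond → alkene.
terminal –CHO: carbonyl C bonded to H and C → aldehyde.

aldehyde, alkene, amide, amine, arene, carboxylic acid, ester, ketone, phenol, thiol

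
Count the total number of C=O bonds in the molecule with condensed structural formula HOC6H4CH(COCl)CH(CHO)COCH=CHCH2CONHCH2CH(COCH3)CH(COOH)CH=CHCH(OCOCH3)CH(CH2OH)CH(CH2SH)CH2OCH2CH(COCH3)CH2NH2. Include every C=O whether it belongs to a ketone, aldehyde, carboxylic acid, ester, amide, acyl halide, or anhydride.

8

CH(COCl): acyl halide, 1 C=O (running total 1).
CH(CHO): aldehyde, 1 C=O (running total 2).
CO: ketone, 1 C=O (running total 3).
CH2CONHCH2: amide, 1 C=O (running total 4).
CH(COCH3): ketone, 1 C=O (running total 5).
CH(COOH): carboxylic acid, 1 C=O (running total 6).
CH(OCOCH3): ester, 1 C=O (running total 7).
CH(COCH3): ketone, 1 C=O (running total 8).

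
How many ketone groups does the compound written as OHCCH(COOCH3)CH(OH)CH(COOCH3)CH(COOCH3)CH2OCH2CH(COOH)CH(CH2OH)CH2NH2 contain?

0

Reading the structure from left to right:
  OHC: terminal –CHO: carbonyl C bonded to H and C → aldehyde.
  CH(COOCH3): pendant –COOCH3: carbonyl C bonded to C and –OCH3 → ester.
  CH(OH): –OH on an sp³ carbon → alcohol (secondary).
  CH(COOCH3): pendant –COOCH3: carbonyl C bonded to C and –OCH3 → ester.
  CH(COOCH3): pendant –COOCH3: carbonyl C bonded to C and –OCH3 → ester.
  CH2OCH2: C–O–C with sp³ carbons on both sides and no adjacent C=O → ether.
  CH(COOH): pendant –COOH: carbonyl C bonded to C and –OH → carboxylic acid.
  CH(CH2OH): pendant –CH2OH on an sp³ backbone C → alcohol.
  CH2NH2: –NH2 on an sp³ carbon with no adjacent C=O → amine.
No segment is a ketone: OHC is aldehyde, not ketone; CH(COOCH3) is ester, not ketone; CH(COOCH3) is ester, not ketone. → 0.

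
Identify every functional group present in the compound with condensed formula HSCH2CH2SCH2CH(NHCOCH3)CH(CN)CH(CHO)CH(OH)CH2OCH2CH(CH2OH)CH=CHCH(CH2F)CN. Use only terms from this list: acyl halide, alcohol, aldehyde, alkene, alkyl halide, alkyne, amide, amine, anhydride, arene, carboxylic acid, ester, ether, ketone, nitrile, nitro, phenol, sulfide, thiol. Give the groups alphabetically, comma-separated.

Working along the chain:
  HSCH2: –SH on an sp³ carbon → thiol.
  CH2SCH2: C–S–C linkage → sulfide (thioether).
  CH(NHCOCH3): pendant –NHC(=O)CH3: N bonded to a carbonyl → amide (not amine).
  CH(CN): pendant –C≡N: nitrile.
  CH(CHO): pendant –CHO: carbonyl C bonded to C and H → aldehyde.
  CH(OH): –OH on an sp³ carbon → alcohol (secondary).
  CH2OCH2: C–O–C with sp³ carbons on both sides and no adjacent C=O → ether.
  CH(CH2OH): pendant –CH2OH on an sp³ backbone C → alcohol.
  CH=CH: C=C double bond → alkene.
  CH(CH2F): pendant –CH2X: halogen on sp³ carbon → alkyl halide.
  CN: –C≡N: carbon triple-bonded to nitrogen → nitrile.

alcohol, aldehyde, alkene, alkyl halide, amide, ether, nitrile, sulfide, thiol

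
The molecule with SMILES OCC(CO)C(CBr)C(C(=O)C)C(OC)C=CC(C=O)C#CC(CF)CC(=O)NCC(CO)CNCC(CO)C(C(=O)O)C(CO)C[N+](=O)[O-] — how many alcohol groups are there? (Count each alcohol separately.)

HO– on an sp³ carbon → alcohol.
pendant –CH2OH on an sp³ backbone C → alcohol.
pendant –CH2X: halogen on sp³ carbon → alkyl halide.
pendant –COCH3: carbonyl C bonded to two carbons → ketone.
pendant –OCH3: C–O–C with sp³ C, no adjacent C=O → ether.
C=C double bond → alkene.
pendant –CHO: carbonyl C bonded to C and H → aldehyde.
C≡C triple bond → alkyne.
pendant –CH2X: halogen on sp³ carbon → alkyl halide.
–C(=O)–N– linkage → amide (the N is not an amine).
pendant –CH2OH on an sp³ backbone C → alcohol.
C–N–C with sp³ carbons and no adjacent C=O → amine (secondary).
pendant –CH2OH on an sp³ backbone C → alcohol.
pendant –COOH: carbonyl C bonded to C and –OH → carboxylic acid.
pendant –CH2OH on an sp³ backbone C → alcohol.
–NO2 on carbon → nitro group.
Alcohol appears at: HOCH2, CH(CH2OH), CH(CH2OH), CH(CH2OH), CH(CH2OH) → 5.

5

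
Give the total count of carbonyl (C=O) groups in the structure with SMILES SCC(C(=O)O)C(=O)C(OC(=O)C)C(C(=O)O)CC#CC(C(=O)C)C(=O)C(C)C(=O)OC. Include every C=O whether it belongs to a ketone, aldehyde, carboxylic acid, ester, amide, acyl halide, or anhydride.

7

CH(COOH): carboxylic acid, 1 C=O (running total 1).
CO: ketone, 1 C=O (running total 2).
CH(OCOCH3): ester, 1 C=O (running total 3).
CH(COOH): carboxylic acid, 1 C=O (running total 4).
CH(COCH3): ketone, 1 C=O (running total 5).
CO: ketone, 1 C=O (running total 6).
COOCH3: ester, 1 C=O (running total 7).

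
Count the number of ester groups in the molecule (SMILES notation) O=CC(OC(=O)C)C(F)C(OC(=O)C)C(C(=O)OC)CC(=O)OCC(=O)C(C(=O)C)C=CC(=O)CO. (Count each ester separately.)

Working along the chain:
  OHC: terminal –CHO: carbonyl C bonded to H and C → aldehyde.
  CH(OCOCH3): pendant –OC(=O)CH3: an acyloxy group → ester.
  CH(F): halogen on an sp³ carbon → alkyl halide.
  CH(OCOCH3): pendant –OC(=O)CH3: an acyloxy group → ester.
  CH(COOCH3): pendant –COOCH3: carbonyl C bonded to C and –OCH3 → ester.
  CH2COOCH2: –C(=O)–O–C with C on the carbonyl side → ester.
  CO: –C(=O)– with carbon on both sides → ketone.
  CH(COCH3): pendant –COCH3: carbonyl C bonded to two carbons → ketone.
  CH=CH: C=C double bond → alkene.
  CO: –C(=O)– with carbon on both sides → ketone.
  CH2OH: –OH on an sp³ carbon → alcohol.
Ester appears at: CH(OCOCH3), CH(OCOCH3), CH(COOCH3), CH2COOCH2 → 4.

4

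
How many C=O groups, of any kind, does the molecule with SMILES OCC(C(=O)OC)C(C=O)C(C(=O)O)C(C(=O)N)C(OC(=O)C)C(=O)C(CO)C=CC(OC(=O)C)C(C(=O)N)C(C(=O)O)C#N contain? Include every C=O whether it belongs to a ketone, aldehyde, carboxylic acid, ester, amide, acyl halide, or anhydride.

9

CH(COOCH3): ester, 1 C=O (running total 1).
CH(CHO): aldehyde, 1 C=O (running total 2).
CH(COOH): carboxylic acid, 1 C=O (running total 3).
CH(CONH2): amide, 1 C=O (running total 4).
CH(OCOCH3): ester, 1 C=O (running total 5).
CO: ketone, 1 C=O (running total 6).
CH(OCOCH3): ester, 1 C=O (running total 7).
CH(CONH2): amide, 1 C=O (running total 8).
CH(COOH): carboxylic acid, 1 C=O (running total 9).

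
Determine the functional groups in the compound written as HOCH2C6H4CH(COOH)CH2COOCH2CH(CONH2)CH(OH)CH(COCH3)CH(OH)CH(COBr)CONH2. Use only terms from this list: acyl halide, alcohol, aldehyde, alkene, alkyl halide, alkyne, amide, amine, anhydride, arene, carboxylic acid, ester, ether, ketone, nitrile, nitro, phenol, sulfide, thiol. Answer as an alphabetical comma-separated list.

acyl halide, alcohol, amide, arene, carboxylic acid, ester, ketone

HO– on an sp³ carbon → alcohol.
para-disubstituted benzene ring → arene.
pendant –COOH: carbonyl C bonded to C and –OH → carboxylic acid.
–C(=O)–O–C with C on the carbonyl side → ester.
pendant –CONH2: carbonyl C bonded to C and N → amide.
–OH on an sp³ carbon → alcohol (secondary).
pendant –COCH3: carbonyl C bonded to two carbons → ketone.
–OH on an sp³ carbon → alcohol (secondary).
pendant –C(=O)X: carbonyl C bonded to C and halogen → acyl halide.
–C(=O)NH2: carbonyl C bonded to C and to N → amide (the N is not a separate amine).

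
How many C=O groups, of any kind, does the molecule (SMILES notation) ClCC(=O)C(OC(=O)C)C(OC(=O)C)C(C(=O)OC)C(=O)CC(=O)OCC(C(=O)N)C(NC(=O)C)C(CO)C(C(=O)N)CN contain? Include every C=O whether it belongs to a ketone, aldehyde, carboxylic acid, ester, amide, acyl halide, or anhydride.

9

CO: ketone, 1 C=O (running total 1).
CH(OCOCH3): ester, 1 C=O (running total 2).
CH(OCOCH3): ester, 1 C=O (running total 3).
CH(COOCH3): ester, 1 C=O (running total 4).
CO: ketone, 1 C=O (running total 5).
CH2COOCH2: ester, 1 C=O (running total 6).
CH(CONH2): amide, 1 C=O (running total 7).
CH(NHCOCH3): amide, 1 C=O (running total 8).
CH(CONH2): amide, 1 C=O (running total 9).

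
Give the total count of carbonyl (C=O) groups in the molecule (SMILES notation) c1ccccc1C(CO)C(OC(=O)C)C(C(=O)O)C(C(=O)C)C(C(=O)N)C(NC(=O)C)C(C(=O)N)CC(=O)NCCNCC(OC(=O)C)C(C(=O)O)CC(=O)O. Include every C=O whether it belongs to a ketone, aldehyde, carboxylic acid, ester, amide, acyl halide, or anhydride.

CH(OCOCH3): ester, 1 C=O (running total 1).
CH(COOH): carboxylic acid, 1 C=O (running total 2).
CH(COCH3): ketone, 1 C=O (running total 3).
CH(CONH2): amide, 1 C=O (running total 4).
CH(NHCOCH3): amide, 1 C=O (running total 5).
CH(CONH2): amide, 1 C=O (running total 6).
CH2CONHCH2: amide, 1 C=O (running total 7).
CH(OCOCH3): ester, 1 C=O (running total 8).
CH(COOH): carboxylic acid, 1 C=O (running total 9).
COOH: carboxylic acid, 1 C=O (running total 10).

10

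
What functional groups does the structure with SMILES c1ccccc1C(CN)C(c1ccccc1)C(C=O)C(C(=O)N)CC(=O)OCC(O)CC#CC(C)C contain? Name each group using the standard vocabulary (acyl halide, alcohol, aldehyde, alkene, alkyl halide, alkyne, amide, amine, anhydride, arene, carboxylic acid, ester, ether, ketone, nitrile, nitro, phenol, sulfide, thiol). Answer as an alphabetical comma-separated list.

Reading the structure from left to right:
  C6H5: C6H5– phenyl ring → arene.
  CH(CH2NH2): pendant –CH2NH2: N on sp³ C, no adjacent C=O → amine.
  CH(C6H5): pendant –C6H5: benzene ring → arene.
  CH(CHO): pendant –CHO: carbonyl C bonded to C and H → aldehyde.
  CH(CONH2): pendant –CONH2: carbonyl C bonded to C and N → amide.
  CH2COOCH2: –C(=O)–O–C with C on the carbonyl side → ester.
  CH(OH): –OH on an sp³ carbon → alcohol (secondary).
  C≡C: C≡C triple bond → alkyne.

alcohol, aldehyde, alkyne, amide, amine, arene, ester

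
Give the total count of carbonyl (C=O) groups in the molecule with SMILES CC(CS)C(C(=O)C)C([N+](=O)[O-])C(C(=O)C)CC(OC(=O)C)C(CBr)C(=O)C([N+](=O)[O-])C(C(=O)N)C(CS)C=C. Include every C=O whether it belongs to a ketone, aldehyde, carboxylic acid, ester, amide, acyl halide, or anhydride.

CH(COCH3): ketone, 1 C=O (running total 1).
CH(COCH3): ketone, 1 C=O (running total 2).
CH(OCOCH3): ester, 1 C=O (running total 3).
CO: ketone, 1 C=O (running total 4).
CH(CONH2): amide, 1 C=O (running total 5).

5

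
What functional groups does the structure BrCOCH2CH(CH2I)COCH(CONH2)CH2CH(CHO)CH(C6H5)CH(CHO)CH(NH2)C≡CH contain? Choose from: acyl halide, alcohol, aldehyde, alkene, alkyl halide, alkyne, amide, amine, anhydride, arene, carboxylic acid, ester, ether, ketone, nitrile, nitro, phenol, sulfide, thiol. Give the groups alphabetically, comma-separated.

Taking each segment in turn:
  BrCO: –C(=O)Br: carbonyl C bonded to C and to a halogen → acyl halide (not alkyl halide).
  CH(CH2I): pendant –CH2X: halogen on sp³ carbon → alkyl halide.
  CO: –C(=O)– with carbon on both sides → ketone.
  CH(CONH2): pendant –CONH2: carbonyl C bonded to C and N → amide.
  CH(CHO): pendant –CHO: carbonyl C bonded to C and H → aldehyde.
  CH(C6H5): pendant –C6H5: benzene ring → arene.
  CH(CHO): pendant –CHO: carbonyl C bonded to C and H → aldehyde.
  CH(NH2): –NH2 on an sp³ carbon with no adjacent C=O → amine.
  C≡CH: C≡C triple bond → alkyne.

acyl halide, aldehyde, alkyl halide, alkyne, amide, amine, arene, ketone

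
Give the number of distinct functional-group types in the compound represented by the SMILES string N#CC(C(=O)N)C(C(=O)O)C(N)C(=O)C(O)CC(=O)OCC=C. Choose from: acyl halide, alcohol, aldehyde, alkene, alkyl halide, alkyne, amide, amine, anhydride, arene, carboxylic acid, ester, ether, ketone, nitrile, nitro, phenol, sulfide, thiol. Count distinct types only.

8

Reading the structure from left to right:
  N≡C: N≡C–: carbon triple-bonded to nitrogen → nitrile.
  CH(CONH2): pendant –CONH2: carbonyl C bonded to C and N → amide.
  CH(COOH): pendant –COOH: carbonyl C bonded to C and –OH → carboxylic acid.
  CH(NH2): –NH2 on an sp³ carbon with no adjacent C=O → amine.
  CO: –C(=O)– with carbon on both sides → ketone.
  CH(OH): –OH on an sp³ carbon → alcohol (secondary).
  CH2COOCH2: –C(=O)–O–C with C on the carbonyl side → ester.
  CH=CH2: C=C double bond → alkene.
Distinct types present: alcohol, alkene, amide, amine, carboxylic acid, ester, ketone, nitrile.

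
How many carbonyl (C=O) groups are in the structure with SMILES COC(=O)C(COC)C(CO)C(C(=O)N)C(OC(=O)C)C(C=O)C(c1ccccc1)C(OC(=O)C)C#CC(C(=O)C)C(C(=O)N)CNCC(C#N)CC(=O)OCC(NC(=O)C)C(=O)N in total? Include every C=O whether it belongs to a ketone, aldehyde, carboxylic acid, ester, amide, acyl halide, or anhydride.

10

CH3OOC: ester, 1 C=O (running total 1).
CH(CONH2): amide, 1 C=O (running total 2).
CH(OCOCH3): ester, 1 C=O (running total 3).
CH(CHO): aldehyde, 1 C=O (running total 4).
CH(OCOCH3): ester, 1 C=O (running total 5).
CH(COCH3): ketone, 1 C=O (running total 6).
CH(CONH2): amide, 1 C=O (running total 7).
CH2COOCH2: ester, 1 C=O (running total 8).
CH(NHCOCH3): amide, 1 C=O (running total 9).
CONH2: amide, 1 C=O (running total 10).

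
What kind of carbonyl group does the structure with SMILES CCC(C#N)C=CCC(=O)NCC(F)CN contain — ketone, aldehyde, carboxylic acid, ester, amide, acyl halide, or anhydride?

The carbonyl is in the CH2CONHCH2 segment: –C(=O)–N– linkage → amide (the N is not an amine).

amide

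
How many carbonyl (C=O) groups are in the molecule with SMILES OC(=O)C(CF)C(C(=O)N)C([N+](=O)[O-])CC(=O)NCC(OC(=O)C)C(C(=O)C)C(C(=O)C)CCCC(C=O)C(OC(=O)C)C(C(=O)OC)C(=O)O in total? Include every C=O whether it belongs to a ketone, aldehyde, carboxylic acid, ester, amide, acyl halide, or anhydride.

HOOC: carboxylic acid, 1 C=O (running total 1).
CH(CONH2): amide, 1 C=O (running total 2).
CH2CONHCH2: amide, 1 C=O (running total 3).
CH(OCOCH3): ester, 1 C=O (running total 4).
CH(COCH3): ketone, 1 C=O (running total 5).
CH(COCH3): ketone, 1 C=O (running total 6).
CH(CHO): aldehyde, 1 C=O (running total 7).
CH(OCOCH3): ester, 1 C=O (running total 8).
CH(COOCH3): ester, 1 C=O (running total 9).
COOH: carboxylic acid, 1 C=O (running total 10).

10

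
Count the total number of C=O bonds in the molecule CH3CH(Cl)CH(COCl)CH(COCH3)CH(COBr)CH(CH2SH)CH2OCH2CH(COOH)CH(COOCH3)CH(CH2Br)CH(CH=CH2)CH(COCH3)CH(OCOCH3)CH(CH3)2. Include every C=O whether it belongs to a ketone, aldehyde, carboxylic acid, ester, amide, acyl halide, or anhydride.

7

CH(COCl): acyl halide, 1 C=O (running total 1).
CH(COCH3): ketone, 1 C=O (running total 2).
CH(COBr): acyl halide, 1 C=O (running total 3).
CH(COOH): carboxylic acid, 1 C=O (running total 4).
CH(COOCH3): ester, 1 C=O (running total 5).
CH(COCH3): ketone, 1 C=O (running total 6).
CH(OCOCH3): ester, 1 C=O (running total 7).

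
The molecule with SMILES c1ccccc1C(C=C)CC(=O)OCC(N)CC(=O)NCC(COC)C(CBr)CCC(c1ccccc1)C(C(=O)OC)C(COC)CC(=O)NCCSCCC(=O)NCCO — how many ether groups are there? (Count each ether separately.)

Taking each segment in turn:
  C6H5: C6H5– phenyl ring → arene.
  CH(CH=CH2): pendant –CH=CH2: C=C double bond → alkene.
  CH2COOCH2: –C(=O)–O–C with C on the carbonyl side → ester.
  CH(NH2): –NH2 on an sp³ carbon with no adjacent C=O → amine.
  CH2CONHCH2: –C(=O)–N– linkage → amide (the N is not an amine).
  CH(CH2OCH3): pendant –CH2OCH3: C–O–C linkage → ether.
  CH(CH2Br): pendant –CH2X: halogen on sp³ carbon → alkyl halide.
  CH(C6H5): pendant –C6H5: benzene ring → arene.
  CH(COOCH3): pendant –COOCH3: carbonyl C bonded to C and –OCH3 → ester.
  CH(CH2OCH3): pendant –CH2OCH3: C–O–C linkage → ether.
  CH2CONHCH2: –C(=O)–N– linkage → amide (the N is not an amine).
  CH2SCH2: C–S–C linkage → sulfide (thioether).
  CH2CONHCH2: –C(=O)–N– linkage → amide (the N is not an amine).
  CH2OH: –OH on an sp³ carbon → alcohol.
Ether appears at: CH(CH2OCH3), CH(CH2OCH3) → 2.

2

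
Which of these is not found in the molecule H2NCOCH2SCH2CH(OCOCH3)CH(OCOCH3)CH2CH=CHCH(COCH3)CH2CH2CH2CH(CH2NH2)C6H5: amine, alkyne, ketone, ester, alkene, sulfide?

alkyne

amine: present (CH(CH2NH2) — pendant –CH2NH2: N on sp³ C, no adjacent C=O → amine).
ketone: present (CH(COCH3) — pendant –COCH3: carbonyl C bonded to two carbons → ketone).
sulfide: present (CH2SCH2 — C–S–C linkage → sulfide (thioether)).
alkene: present (CH=CH — C=C double bond → alkene).
ester: present (CH(OCOCH3) — pendant –OC(=O)CH3: an acyloxy group → ester).
alkyne: no segment matches this pattern.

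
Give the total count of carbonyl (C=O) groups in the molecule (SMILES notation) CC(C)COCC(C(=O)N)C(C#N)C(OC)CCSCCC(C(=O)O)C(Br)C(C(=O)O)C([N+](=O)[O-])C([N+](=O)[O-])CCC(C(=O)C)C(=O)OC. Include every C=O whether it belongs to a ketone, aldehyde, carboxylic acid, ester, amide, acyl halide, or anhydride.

CH(CONH2): amide, 1 C=O (running total 1).
CH(COOH): carboxylic acid, 1 C=O (running total 2).
CH(COOH): carboxylic acid, 1 C=O (running total 3).
CH(COCH3): ketone, 1 C=O (running total 4).
COOCH3: ester, 1 C=O (running total 5).

5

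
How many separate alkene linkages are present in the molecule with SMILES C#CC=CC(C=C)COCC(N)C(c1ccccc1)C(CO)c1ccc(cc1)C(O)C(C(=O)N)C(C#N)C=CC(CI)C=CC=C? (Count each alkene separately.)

C≡C triple bond → alkyne.
C=C double bond → alkene.
pendant –CH=CH2: C=C double bond → alkene.
C–O–C with sp³ carbons on both sides and no adjacent C=O → ether.
–NH2 on an sp³ carbon with no adjacent C=O → amine.
pendant –C6H5: benzene ring → arene.
pendant –CH2OH on an sp³ backbone C → alcohol.
para-disubstituted benzene ring → arene.
–OH on an sp³ carbon → alcohol (secondary).
pendant –CONH2: carbonyl C bonded to C and N → amide.
pendant –C≡N: nitrile.
C=C double bond → alkene.
pendant –CH2X: halogen on sp³ carbon → alkyl halide.
C=C double bond → alkene.
C=C double bond → alkene.
Alkene appears at: CH=CH, CH(CH=CH2), CH=CH, CH=CH, CH=CH2 → 5.

5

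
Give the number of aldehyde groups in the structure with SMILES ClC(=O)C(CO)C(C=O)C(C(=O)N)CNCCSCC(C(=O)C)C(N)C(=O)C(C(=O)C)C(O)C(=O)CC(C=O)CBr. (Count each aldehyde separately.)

–C(=O)Cl: carbonyl C bonded to C and to a halogen → acyl halide (not alkyl halide).
pendant –CH2OH on an sp³ backbone C → alcohol.
pendant –CHO: carbonyl C bonded to C and H → aldehyde.
pendant –CONH2: carbonyl C bonded to C and N → amide.
C–N–C with sp³ carbons and no adjacent C=O → amine (secondary).
C–S–C linkage → sulfide (thioether).
pendant –COCH3: carbonyl C bonded to two carbons → ketone.
–NH2 on an sp³ carbon with no adjacent C=O → amine.
–C(=O)– with carbon on both sides → ketone.
pendant –COCH3: carbonyl C bonded to two carbons → ketone.
–OH on an sp³ carbon → alcohol (secondary).
–C(=O)– with carbon on both sides → ketone.
pendant –CHO: carbonyl C bonded to C and H → aldehyde.
halogen on an sp³ carbon → alkyl halide.
Aldehyde appears at: CH(CHO), CH(CHO) → 2.

2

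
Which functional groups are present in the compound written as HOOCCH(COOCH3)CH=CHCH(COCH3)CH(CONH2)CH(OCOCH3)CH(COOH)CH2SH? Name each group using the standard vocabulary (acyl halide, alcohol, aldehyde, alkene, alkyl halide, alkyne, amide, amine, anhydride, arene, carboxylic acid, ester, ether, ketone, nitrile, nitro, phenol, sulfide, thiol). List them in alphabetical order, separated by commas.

–COOH: carbonyl C bonded to –OH and C → carboxylic acid (the –OH is not a separate alcohol).
pendant –COOCH3: carbonyl C bonded to C and –OCH3 → ester.
C=C double bond → alkene.
pendant –COCH3: carbonyl C bonded to two carbons → ketone.
pendant –CONH2: carbonyl C bonded to C and N → amide.
pendant –OC(=O)CH3: an acyloxy group → ester.
pendant –COOH: carbonyl C bonded to C and –OH → carboxylic acid.
–SH on an sp³ carbon → thiol.

alkene, amide, carboxylic acid, ester, ketone, thiol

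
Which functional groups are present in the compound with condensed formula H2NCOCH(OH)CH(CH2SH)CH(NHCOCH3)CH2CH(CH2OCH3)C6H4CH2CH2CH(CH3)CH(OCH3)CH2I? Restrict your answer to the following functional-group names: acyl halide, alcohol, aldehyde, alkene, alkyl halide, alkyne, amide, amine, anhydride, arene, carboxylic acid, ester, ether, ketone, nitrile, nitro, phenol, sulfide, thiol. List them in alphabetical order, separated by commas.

–C(=O)NH2: carbonyl C bonded to C and to N → amide (the N is not a separate amine).
–OH on an sp³ carbon → alcohol (secondary).
pendant –CH2SH → thiol.
pendant –NHC(=O)CH3: N bonded to a carbonyl → amide (not amine).
pendant –CH2OCH3: C–O–C linkage → ether.
para-disubstituted benzene ring → arene.
pendant –OCH3: C–O–C with sp³ C, no adjacent C=O → ether.
halogen on an sp³ carbon → alkyl halide.

alcohol, alkyl halide, amide, arene, ether, thiol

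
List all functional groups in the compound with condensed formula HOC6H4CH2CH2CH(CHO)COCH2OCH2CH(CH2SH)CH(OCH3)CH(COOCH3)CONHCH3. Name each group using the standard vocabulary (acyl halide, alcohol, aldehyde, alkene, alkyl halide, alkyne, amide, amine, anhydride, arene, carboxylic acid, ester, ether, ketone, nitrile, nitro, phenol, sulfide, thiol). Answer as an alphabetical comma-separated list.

aldehyde, amide, arene, ester, ether, ketone, phenol, thiol

–OH attached directly to an aromatic ring → phenol (not alcohol); the ring itself is an arene.
pendant –CHO: carbonyl C bonded to C and H → aldehyde.
–C(=O)– with carbon on both sides → ketone.
C–O–C with sp³ carbons on both sides and no adjacent C=O → ether.
pendant –CH2SH → thiol.
pendant –OCH3: C–O–C with sp³ C, no adjacent C=O → ether.
pendant –COOCH3: carbonyl C bonded to C and –OCH3 → ester.
–C(=O)NHCH3: carbonyl C bonded to C and to N → amide (the N is not an amine).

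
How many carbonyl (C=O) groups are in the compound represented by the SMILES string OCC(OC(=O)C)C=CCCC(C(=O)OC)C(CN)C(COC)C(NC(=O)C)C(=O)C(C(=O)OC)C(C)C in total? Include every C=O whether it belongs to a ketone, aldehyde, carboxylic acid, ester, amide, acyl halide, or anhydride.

5

CH(OCOCH3): ester, 1 C=O (running total 1).
CH(COOCH3): ester, 1 C=O (running total 2).
CH(NHCOCH3): amide, 1 C=O (running total 3).
CO: ketone, 1 C=O (running total 4).
CH(COOCH3): ester, 1 C=O (running total 5).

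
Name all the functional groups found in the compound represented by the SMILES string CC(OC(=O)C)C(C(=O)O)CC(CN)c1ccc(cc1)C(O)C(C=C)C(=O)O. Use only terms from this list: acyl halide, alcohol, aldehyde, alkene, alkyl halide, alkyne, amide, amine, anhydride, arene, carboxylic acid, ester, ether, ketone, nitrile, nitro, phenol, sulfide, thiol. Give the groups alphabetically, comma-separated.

alcohol, alkene, amine, arene, carboxylic acid, ester

Taking each segment in turn:
  CH(OCOCH3): pendant –OC(=O)CH3: an acyloxy group → ester.
  CH(COOH): pendant –COOH: carbonyl C bonded to C and –OH → carboxylic acid.
  CH(CH2NH2): pendant –CH2NH2: N on sp³ C, no adjacent C=O → amine.
  C6H4: para-disubstituted benzene ring → arene.
  CH(OH): –OH on an sp³ carbon → alcohol (secondary).
  CH(CH=CH2): pendant –CH=CH2: C=C double bond → alkene.
  COOH: –COOH: carbonyl C bonded to –OH and C → carboxylic acid (the –OH is not a separate alcohol).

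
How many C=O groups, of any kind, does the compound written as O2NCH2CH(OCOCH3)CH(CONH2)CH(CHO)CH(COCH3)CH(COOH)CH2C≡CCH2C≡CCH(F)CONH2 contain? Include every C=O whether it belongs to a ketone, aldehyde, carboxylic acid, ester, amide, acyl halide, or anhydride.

CH(OCOCH3): ester, 1 C=O (running total 1).
CH(CONH2): amide, 1 C=O (running total 2).
CH(CHO): aldehyde, 1 C=O (running total 3).
CH(COCH3): ketone, 1 C=O (running total 4).
CH(COOH): carboxylic acid, 1 C=O (running total 5).
CONH2: amide, 1 C=O (running total 6).

6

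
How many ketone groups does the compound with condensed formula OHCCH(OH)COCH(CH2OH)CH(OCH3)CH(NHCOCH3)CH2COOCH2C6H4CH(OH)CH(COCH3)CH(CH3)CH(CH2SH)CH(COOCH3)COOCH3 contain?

2

terminal –CHO: carbonyl C bonded to H and C → aldehyde.
–OH on an sp³ carbon → alcohol (secondary).
–C(=O)– with carbon on both sides → ketone.
pendant –CH2OH on an sp³ backbone C → alcohol.
pendant –OCH3: C–O–C with sp³ C, no adjacent C=O → ether.
pendant –NHC(=O)CH3: N bonded to a carbonyl → amide (not amine).
–C(=O)–O–C with C on the carbonyl side → ester.
para-disubstituted benzene ring → arene.
–OH on an sp³ carbon → alcohol (secondary).
pendant –COCH3: carbonyl C bonded to two carbons → ketone.
pendant –CH2SH → thiol.
pendant –COOCH3: carbonyl C bonded to C and –OCH3 → ester.
–C(=O)OCH3: carbonyl C bonded to C and to –OCH3 → ester (not ketone + ether).
Ketone appears at: CO, CH(COCH3) → 2.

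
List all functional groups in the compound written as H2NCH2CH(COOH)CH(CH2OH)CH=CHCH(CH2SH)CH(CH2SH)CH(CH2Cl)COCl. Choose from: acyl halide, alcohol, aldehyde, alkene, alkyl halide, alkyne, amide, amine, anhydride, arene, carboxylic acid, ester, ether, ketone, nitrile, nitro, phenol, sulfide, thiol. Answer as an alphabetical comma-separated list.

acyl halide, alcohol, alkene, alkyl halide, amine, carboxylic acid, thiol

–NH2 on an sp³ carbon with no adjacent C=O → amine.
pendant –COOH: carbonyl C bonded to C and –OH → carboxylic acid.
pendant –CH2OH on an sp³ backbone C → alcohol.
C=C double bond → alkene.
pendant –CH2SH → thiol.
pendant –CH2SH → thiol.
pendant –CH2X: halogen on sp³ carbon → alkyl halide.
–C(=O)Cl: carbonyl C bonded to C and to a halogen → acyl halide (not alkyl halide).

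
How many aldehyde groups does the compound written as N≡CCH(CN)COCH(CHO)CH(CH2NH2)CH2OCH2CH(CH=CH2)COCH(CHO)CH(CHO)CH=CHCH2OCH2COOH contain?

N≡C–: carbon triple-bonded to nitrogen → nitrile.
pendant –C≡N: nitrile.
–C(=O)– with carbon on both sides → ketone.
pendant –CHO: carbonyl C bonded to C and H → aldehyde.
pendant –CH2NH2: N on sp³ C, no adjacent C=O → amine.
C–O–C with sp³ carbons on both sides and no adjacent C=O → ether.
pendant –CH=CH2: C=C double bond → alkene.
–C(=O)– with carbon on both sides → ketone.
pendant –CHO: carbonyl C bonded to C and H → aldehyde.
pendant –CHO: carbonyl C bonded to C and H → aldehyde.
C=C double bond → alkene.
C–O–C with sp³ carbons on both sides and no adjacent C=O → ether.
–COOH: carbonyl C bonded to –OH and C → carboxylic acid (the –OH is not a separate alcohol).
Aldehyde appears at: CH(CHO), CH(CHO), CH(CHO) → 3.

3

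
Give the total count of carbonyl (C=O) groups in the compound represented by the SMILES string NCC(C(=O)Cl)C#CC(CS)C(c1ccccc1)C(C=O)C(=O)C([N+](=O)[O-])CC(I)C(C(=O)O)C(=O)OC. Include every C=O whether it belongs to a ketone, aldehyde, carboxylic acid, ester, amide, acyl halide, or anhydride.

5

CH(COCl): acyl halide, 1 C=O (running total 1).
CH(CHO): aldehyde, 1 C=O (running total 2).
CO: ketone, 1 C=O (running total 3).
CH(COOH): carboxylic acid, 1 C=O (running total 4).
COOCH3: ester, 1 C=O (running total 5).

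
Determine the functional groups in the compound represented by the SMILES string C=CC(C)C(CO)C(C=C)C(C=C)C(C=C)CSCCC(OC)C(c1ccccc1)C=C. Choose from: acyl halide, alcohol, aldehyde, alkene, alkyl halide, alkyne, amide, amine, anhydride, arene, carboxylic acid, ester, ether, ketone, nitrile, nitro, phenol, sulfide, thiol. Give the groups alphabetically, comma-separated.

alcohol, alkene, arene, ether, sulfide

Taking each segment in turn:
  CH2=CH: C=C double bond → alkene.
  CH(CH2OH): pendant –CH2OH on an sp³ backbone C → alcohol.
  CH(CH=CH2): pendant –CH=CH2: C=C double bond → alkene.
  CH(CH=CH2): pendant –CH=CH2: C=C double bond → alkene.
  CH(CH=CH2): pendant –CH=CH2: C=C double bond → alkene.
  CH2SCH2: C–S–C linkage → sulfide (thioether).
  CH(OCH3): pendant –OCH3: C–O–C with sp³ C, no adjacent C=O → ether.
  CH(C6H5): pendant –C6H5: benzene ring → arene.
  CH=CH2: C=C double bond → alkene.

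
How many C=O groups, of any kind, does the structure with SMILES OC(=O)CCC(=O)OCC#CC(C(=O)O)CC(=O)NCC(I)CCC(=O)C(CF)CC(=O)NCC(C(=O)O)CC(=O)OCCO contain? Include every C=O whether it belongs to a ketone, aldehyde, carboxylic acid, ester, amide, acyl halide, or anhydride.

8

HOOC: carboxylic acid, 1 C=O (running total 1).
CH2COOCH2: ester, 1 C=O (running total 2).
CH(COOH): carboxylic acid, 1 C=O (running total 3).
CH2CONHCH2: amide, 1 C=O (running total 4).
CO: ketone, 1 C=O (running total 5).
CH2CONHCH2: amide, 1 C=O (running total 6).
CH(COOH): carboxylic acid, 1 C=O (running total 7).
CH2COOCH2: ester, 1 C=O (running total 8).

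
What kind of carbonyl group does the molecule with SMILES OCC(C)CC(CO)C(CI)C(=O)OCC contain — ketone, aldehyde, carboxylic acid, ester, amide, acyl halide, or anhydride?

The carbonyl is in the COOCH2CH3 segment: –C(=O)OCH2CH3: carbonyl C bonded to C and to –OEt → ester.

ester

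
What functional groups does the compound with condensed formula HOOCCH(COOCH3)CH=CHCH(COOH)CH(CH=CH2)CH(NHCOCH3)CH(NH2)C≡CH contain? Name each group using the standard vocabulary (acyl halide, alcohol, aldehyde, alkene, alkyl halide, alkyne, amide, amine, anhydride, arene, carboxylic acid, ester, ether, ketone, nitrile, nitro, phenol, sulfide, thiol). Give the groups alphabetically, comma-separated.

Working along the chain:
  HOOC: –COOH: carbonyl C bonded to –OH and C → carboxylic acid (the –OH is not a separate alcohol).
  CH(COOCH3): pendant –COOCH3: carbonyl C bonded to C and –OCH3 → ester.
  CH=CH: C=C double bond → alkene.
  CH(COOH): pendant –COOH: carbonyl C bonded to C and –OH → carboxylic acid.
  CH(CH=CH2): pendant –CH=CH2: C=C double bond → alkene.
  CH(NHCOCH3): pendant –NHC(=O)CH3: N bonded to a carbonyl → amide (not amine).
  CH(NH2): –NH2 on an sp³ carbon with no adjacent C=O → amine.
  C≡CH: C≡C triple bond → alkyne.

alkene, alkyne, amide, amine, carboxylic acid, ester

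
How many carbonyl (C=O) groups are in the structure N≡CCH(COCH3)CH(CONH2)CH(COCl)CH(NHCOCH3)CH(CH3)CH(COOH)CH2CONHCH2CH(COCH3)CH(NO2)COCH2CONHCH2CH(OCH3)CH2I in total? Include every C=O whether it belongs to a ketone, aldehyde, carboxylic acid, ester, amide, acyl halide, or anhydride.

CH(COCH3): ketone, 1 C=O (running total 1).
CH(CONH2): amide, 1 C=O (running total 2).
CH(COCl): acyl halide, 1 C=O (running total 3).
CH(NHCOCH3): amide, 1 C=O (running total 4).
CH(COOH): carboxylic acid, 1 C=O (running total 5).
CH2CONHCH2: amide, 1 C=O (running total 6).
CH(COCH3): ketone, 1 C=O (running total 7).
CO: ketone, 1 C=O (running total 8).
CH2CONHCH2: amide, 1 C=O (running total 9).

9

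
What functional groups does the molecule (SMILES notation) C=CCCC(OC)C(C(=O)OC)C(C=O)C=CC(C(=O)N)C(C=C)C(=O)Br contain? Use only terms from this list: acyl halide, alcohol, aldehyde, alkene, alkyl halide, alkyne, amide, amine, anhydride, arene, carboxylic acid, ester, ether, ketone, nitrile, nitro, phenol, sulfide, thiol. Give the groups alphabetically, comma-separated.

C=C double bond → alkene.
pendant –OCH3: C–O–C with sp³ C, no adjacent C=O → ether.
pendant –COOCH3: carbonyl C bonded to C and –OCH3 → ester.
pendant –CHO: carbonyl C bonded to C and H → aldehyde.
C=C double bond → alkene.
pendant –CONH2: carbonyl C bonded to C and N → amide.
pendant –CH=CH2: C=C double bond → alkene.
–C(=O)Br: carbonyl C bonded to C and to a halogen → acyl halide (not alkyl halide).

acyl halide, aldehyde, alkene, amide, ester, ether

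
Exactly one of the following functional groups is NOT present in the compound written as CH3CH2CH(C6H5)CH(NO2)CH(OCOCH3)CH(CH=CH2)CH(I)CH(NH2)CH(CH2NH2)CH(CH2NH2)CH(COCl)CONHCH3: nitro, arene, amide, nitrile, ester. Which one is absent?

arene: present (CH(C6H5) — pendant –C6H5: benzene ring → arene).
nitro: present (CH(NO2) — –NO2 on an sp³ carbon → nitro (the N=O is not a carbonyl)).
amide: present (CONHCH3 — –C(=O)NHCH3: carbonyl C bonded to C and to N → amide (the N is not an amine)).
ester: present (CH(OCOCH3) — pendant –OC(=O)CH3: an acyloxy group → ester).
nitrile: no segment matches this pattern.

nitrile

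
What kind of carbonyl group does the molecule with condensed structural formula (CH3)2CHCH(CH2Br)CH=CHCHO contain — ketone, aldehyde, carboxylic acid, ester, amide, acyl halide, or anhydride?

The carbonyl is in the CHO segment: terminal –CHO: carbonyl C bonded to H and C → aldehyde.

aldehyde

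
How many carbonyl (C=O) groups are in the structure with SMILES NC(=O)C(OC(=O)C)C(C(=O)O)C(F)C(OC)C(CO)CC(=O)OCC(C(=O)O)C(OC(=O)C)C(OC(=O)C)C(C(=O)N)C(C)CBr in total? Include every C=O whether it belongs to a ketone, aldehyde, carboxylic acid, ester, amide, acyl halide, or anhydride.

H2NCO: amide, 1 C=O (running total 1).
CH(OCOCH3): ester, 1 C=O (running total 2).
CH(COOH): carboxylic acid, 1 C=O (running total 3).
CH2COOCH2: ester, 1 C=O (running total 4).
CH(COOH): carboxylic acid, 1 C=O (running total 5).
CH(OCOCH3): ester, 1 C=O (running total 6).
CH(OCOCH3): ester, 1 C=O (running total 7).
CH(CONH2): amide, 1 C=O (running total 8).

8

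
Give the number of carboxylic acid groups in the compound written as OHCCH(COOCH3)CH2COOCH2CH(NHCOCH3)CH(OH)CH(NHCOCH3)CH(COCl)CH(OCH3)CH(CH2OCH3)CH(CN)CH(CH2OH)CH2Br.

Taking each segment in turn:
  OHC: terminal –CHO: carbonyl C bonded to H and C → aldehyde.
  CH(COOCH3): pendant –COOCH3: carbonyl C bonded to C and –OCH3 → ester.
  CH2COOCH2: –C(=O)–O–C with C on the carbonyl side → ester.
  CH(NHCOCH3): pendant –NHC(=O)CH3: N bonded to a carbonyl → amide (not amine).
  CH(OH): –OH on an sp³ carbon → alcohol (secondary).
  CH(NHCOCH3): pendant –NHC(=O)CH3: N bonded to a carbonyl → amide (not amine).
  CH(COCl): pendant –C(=O)X: carbonyl C bonded to C and halogen → acyl halide.
  CH(OCH3): pendant –OCH3: C–O–C with sp³ C, no adjacent C=O → ether.
  CH(CH2OCH3): pendant –CH2OCH3: C–O–C linkage → ether.
  CH(CN): pendant –C≡N: nitrile.
  CH(CH2OH): pendant –CH2OH on an sp³ backbone C → alcohol.
  CH2Br: halogen on an sp³ carbon → alkyl halide.
No segment is a carboxylic acid: OHC is aldehyde, not carboxylic acid; CH(COOCH3) is ester, not carboxylic acid; CH2COOCH2 is ester, not carboxylic acid. → 0.

0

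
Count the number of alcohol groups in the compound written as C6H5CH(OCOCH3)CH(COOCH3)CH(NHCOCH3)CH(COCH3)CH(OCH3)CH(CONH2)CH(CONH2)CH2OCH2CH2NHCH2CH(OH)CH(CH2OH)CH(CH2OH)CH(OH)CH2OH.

5

Taking each segment in turn:
  C6H5: C6H5– phenyl ring → arene.
  CH(OCOCH3): pendant –OC(=O)CH3: an acyloxy group → ester.
  CH(COOCH3): pendant –COOCH3: carbonyl C bonded to C and –OCH3 → ester.
  CH(NHCOCH3): pendant –NHC(=O)CH3: N bonded to a carbonyl → amide (not amine).
  CH(COCH3): pendant –COCH3: carbonyl C bonded to two carbons → ketone.
  CH(OCH3): pendant –OCH3: C–O–C with sp³ C, no adjacent C=O → ether.
  CH(CONH2): pendant –CONH2: carbonyl C bonded to C and N → amide.
  CH(CONH2): pendant –CONH2: carbonyl C bonded to C and N → amide.
  CH2OCH2: C–O–C with sp³ carbons on both sides and no adjacent C=O → ether.
  CH2NHCH2: C–N–C with sp³ carbons and no adjacent C=O → amine (secondary).
  CH(OH): –OH on an sp³ carbon → alcohol (secondary).
  CH(CH2OH): pendant –CH2OH on an sp³ backbone C → alcohol.
  CH(CH2OH): pendant –CH2OH on an sp³ backbone C → alcohol.
  CH(OH): –OH on an sp³ carbon → alcohol (secondary).
  CH2OH: –OH on an sp³ carbon → alcohol.
Alcohol appears at: CH(OH), CH(CH2OH), CH(CH2OH), CH(OH), CH2OH → 5.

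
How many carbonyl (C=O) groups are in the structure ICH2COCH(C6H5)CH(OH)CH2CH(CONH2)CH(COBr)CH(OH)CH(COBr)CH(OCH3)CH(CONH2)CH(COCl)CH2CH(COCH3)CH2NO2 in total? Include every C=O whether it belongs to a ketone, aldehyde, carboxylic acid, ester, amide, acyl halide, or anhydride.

CO: ketone, 1 C=O (running total 1).
CH(CONH2): amide, 1 C=O (running total 2).
CH(COBr): acyl halide, 1 C=O (running total 3).
CH(COBr): acyl halide, 1 C=O (running total 4).
CH(CONH2): amide, 1 C=O (running total 5).
CH(COCl): acyl halide, 1 C=O (running total 6).
CH(COCH3): ketone, 1 C=O (running total 7).

7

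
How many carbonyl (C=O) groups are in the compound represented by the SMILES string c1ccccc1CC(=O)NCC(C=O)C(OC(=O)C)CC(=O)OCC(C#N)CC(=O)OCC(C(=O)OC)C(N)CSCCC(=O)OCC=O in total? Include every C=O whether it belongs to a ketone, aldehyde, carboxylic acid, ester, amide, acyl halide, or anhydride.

8

CH2CONHCH2: amide, 1 C=O (running total 1).
CH(CHO): aldehyde, 1 C=O (running total 2).
CH(OCOCH3): ester, 1 C=O (running total 3).
CH2COOCH2: ester, 1 C=O (running total 4).
CH2COOCH2: ester, 1 C=O (running total 5).
CH(COOCH3): ester, 1 C=O (running total 6).
CH2COOCH2: ester, 1 C=O (running total 7).
CHO: aldehyde, 1 C=O (running total 8).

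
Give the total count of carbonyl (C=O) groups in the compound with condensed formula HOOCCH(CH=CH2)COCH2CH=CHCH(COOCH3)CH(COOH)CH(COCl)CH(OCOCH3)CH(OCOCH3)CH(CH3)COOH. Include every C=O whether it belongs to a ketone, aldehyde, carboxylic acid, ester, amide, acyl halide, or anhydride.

8

HOOC: carboxylic acid, 1 C=O (running total 1).
CO: ketone, 1 C=O (running total 2).
CH(COOCH3): ester, 1 C=O (running total 3).
CH(COOH): carboxylic acid, 1 C=O (running total 4).
CH(COCl): acyl halide, 1 C=O (running total 5).
CH(OCOCH3): ester, 1 C=O (running total 6).
CH(OCOCH3): ester, 1 C=O (running total 7).
COOH: carboxylic acid, 1 C=O (running total 8).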